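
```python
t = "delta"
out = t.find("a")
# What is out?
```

Trace:
`t = "delta"` → t = 'delta'
`out = t.find("a")` → out = 4
So out = 4

Answer: 4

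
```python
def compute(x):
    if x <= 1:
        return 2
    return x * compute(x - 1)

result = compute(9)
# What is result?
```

compute(9) = 9 * 8 * 7 * 6 * 5 * 4 * 3 * 2 * 2 = 725760

Answer: 725760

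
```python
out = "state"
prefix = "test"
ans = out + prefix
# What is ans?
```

Trace:
`out = "state"` → out = 'state'
`prefix = "test"` → prefix = 'test'
`ans = out + prefix` → ans = 'statetest'
So ans = 'statetest'

Answer: 'statetest'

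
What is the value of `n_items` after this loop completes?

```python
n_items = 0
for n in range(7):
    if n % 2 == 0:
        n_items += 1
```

Count numbers divisible by 2 in range(7)
`n_items` takes the values: 0 → 1 → 2 → 3 → 4

Answer: 4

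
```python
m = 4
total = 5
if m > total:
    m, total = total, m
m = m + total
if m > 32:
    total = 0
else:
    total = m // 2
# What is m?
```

Trace:
`m = 4` → m = 4
`total = 5` → total = 5
`if m > total: ...` → m > total is False → no variable changes
`m = m + total` → m = 9
`if m > 32: ...` → m > 32 is False, take else branch → total = 4
So m = 9

Answer: 9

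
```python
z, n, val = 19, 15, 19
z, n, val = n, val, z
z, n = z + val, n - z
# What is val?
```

Trace:
`z, n, val = 19, 15, 19` → z = 19; n = 15; val = 19
`z, n, val = n, val, z` → z = 15; n = 19; val = 19
`z, n = z + val, n - z` → z = 34; n = 4
So val = 19

Answer: 19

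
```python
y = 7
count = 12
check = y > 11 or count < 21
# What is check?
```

Trace:
`y = 7` → y = 7
`count = 12` → count = 12
`check = y > 11 or count < 21` → check = True
So check = True

Answer: True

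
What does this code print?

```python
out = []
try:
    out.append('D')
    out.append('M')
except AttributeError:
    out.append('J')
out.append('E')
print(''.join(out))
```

Execution trace: 'D' (try body) → 'M' (try body, no exception) → 'E' (after the try/except). Output: DME

Answer: DME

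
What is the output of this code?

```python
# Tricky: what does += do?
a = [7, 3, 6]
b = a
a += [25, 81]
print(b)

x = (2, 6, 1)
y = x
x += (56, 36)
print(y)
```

Key concept: += behavior differs for mutable vs immutable.
Step by step:
`a = [7, 3, 6]` → a = [7, 3, 6]
`b = a` → b = [7, 3, 6] (same object as a)
`a += [25, 81]` → a = [7, 3, 6, 25, 81] (same object as b); b = [7, 3, 6, 25, 81] (same object as a)
`print(b)` → prints [7, 3, 6, 25, 81]
`x = (2, 6, 1)` → x = (2, 6, 1)
`y = x` → y = (2, 6, 1)
`x += (56, 36)` → x = (2, 6, 1, 56, 36)
`print(y)` → prints (2, 6, 1)

Answer:
[7, 3, 6, 25, 81]
(2, 6, 1)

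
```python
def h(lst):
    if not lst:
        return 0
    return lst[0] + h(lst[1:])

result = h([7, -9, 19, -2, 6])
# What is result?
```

7 + (-9) + 19 + (-2) + 6 + 0 = 21

Answer: 21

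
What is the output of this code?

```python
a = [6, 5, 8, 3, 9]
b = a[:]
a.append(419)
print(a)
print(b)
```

Key concept: slice [:] creates copy.
Step by step:
`a = [6, 5, 8, 3, 9]` → a = [6, 5, 8, 3, 9]
`b = a[:]` → b = [6, 5, 8, 3, 9]
`a.append(419)` → a = [6, 5, 8, 3, 9, 419]
`print(a)` → prints [6, 5, 8, 3, 9, 419]
`print(b)` → prints [6, 5, 8, 3, 9]

Answer:
[6, 5, 8, 3, 9, 419]
[6, 5, 8, 3, 9]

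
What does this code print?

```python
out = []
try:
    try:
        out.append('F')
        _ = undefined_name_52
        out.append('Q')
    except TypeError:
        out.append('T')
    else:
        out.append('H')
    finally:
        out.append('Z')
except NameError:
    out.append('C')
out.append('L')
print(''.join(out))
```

Execution trace: 'F' (try body) → 'Z' (finally) → 'C' (outer except NameError) → 'L' (after the try/except). Output: FZCL

Answer: FZCL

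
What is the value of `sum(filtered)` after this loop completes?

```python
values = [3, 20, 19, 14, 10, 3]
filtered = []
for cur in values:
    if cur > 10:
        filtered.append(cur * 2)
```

Sum of doubled values > 10
`filtered` takes the values: [] → [40] → [40, 38] → [40, 38, 28]
So `sum(filtered)` = 106

Answer: 106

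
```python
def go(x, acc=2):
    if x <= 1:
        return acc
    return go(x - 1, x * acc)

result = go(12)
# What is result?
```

Accumulator trace (n, acc): (12, 2) -> (11, 24) -> (10, 264) -> (9, 2640) -> (8, 23760) -> (7, 190080) -> (6, 1330560) -> (5, 7983360) -> (4, 39916800) -> (3, 159667200) -> (2, 479001600) -> (1, 958003200) -> return 958003200

Answer: 958003200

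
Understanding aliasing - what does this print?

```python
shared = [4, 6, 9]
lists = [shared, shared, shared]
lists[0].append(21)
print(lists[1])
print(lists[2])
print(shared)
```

Key concept: list of same reference.
Step by step:
`shared = [4, 6, 9]` → shared = [4, 6, 9]
`lists = [shared, shared, shared]` → lists = [[4, 6, 9], [4, 6, 9], [4, 6, 9]]
`lists[0].append(21)` → shared = [4, 6, 9, 21]; lists = [[4, 6, 9, 21], [4, 6, 9, 21], [4, 6, 9, 21]]
`print(lists[1])` → prints [4, 6, 9, 21]
`print(lists[2])` → prints [4, 6, 9, 21]
`print(shared)` → prints [4, 6, 9, 21]

Answer:
[4, 6, 9, 21]
[4, 6, 9, 21]
[4, 6, 9, 21]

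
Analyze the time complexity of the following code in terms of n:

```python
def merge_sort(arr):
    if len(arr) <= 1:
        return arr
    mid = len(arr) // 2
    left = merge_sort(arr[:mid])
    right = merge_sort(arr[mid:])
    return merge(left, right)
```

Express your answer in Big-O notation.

This is Merge sort. Time complexity: O(n log n).

Answer: O(n log n)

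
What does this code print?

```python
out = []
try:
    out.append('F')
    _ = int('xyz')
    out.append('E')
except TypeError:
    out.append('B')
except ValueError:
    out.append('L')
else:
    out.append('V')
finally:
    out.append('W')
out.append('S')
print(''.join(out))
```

Execution trace: 'F' (try body) → 'L' (except ValueError) → 'W' (finally) → 'S' (after the try/except). Output: FLWS

Answer: FLWS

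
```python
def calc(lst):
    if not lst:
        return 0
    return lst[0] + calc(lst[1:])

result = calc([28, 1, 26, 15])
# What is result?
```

28 + 1 + 26 + 15 + 0 = 70

Answer: 70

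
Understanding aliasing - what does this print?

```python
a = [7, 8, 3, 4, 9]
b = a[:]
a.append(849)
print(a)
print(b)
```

Key concept: slice [:] creates copy.
Step by step:
`a = [7, 8, 3, 4, 9]` → a = [7, 8, 3, 4, 9]
`b = a[:]` → b = [7, 8, 3, 4, 9]
`a.append(849)` → a = [7, 8, 3, 4, 9, 849]
`print(a)` → prints [7, 8, 3, 4, 9, 849]
`print(b)` → prints [7, 8, 3, 4, 9]

Answer:
[7, 8, 3, 4, 9, 849]
[7, 8, 3, 4, 9]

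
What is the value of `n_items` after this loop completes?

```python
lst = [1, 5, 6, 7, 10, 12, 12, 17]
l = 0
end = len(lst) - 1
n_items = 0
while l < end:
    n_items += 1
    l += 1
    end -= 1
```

Iterations until pointers meet (list length 8)
`n_items` takes the values: 0 → 1 → 2 → 3 → 4

Answer: 4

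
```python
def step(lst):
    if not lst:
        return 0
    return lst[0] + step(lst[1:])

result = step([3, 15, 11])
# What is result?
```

3 + 15 + 11 + 0 = 29

Answer: 29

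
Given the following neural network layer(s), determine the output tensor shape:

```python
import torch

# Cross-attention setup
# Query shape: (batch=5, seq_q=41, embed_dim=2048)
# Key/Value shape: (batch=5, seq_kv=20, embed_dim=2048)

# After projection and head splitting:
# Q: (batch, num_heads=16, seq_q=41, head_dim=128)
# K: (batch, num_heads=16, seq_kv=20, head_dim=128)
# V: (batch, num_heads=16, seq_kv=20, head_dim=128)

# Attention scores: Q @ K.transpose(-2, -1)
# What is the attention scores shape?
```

Input: (5, 41, 2048) -> Output: (5, 16, 41, 20)

Answer: (5, 16, 41, 20)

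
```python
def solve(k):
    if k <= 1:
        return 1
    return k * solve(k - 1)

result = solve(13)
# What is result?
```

solve(13) = 13 * 12 * 11 * 10 * 9 * 8 * 7 * 6 * 5 * 4 * 3 * 2 * 1 = 6227020800

Answer: 6227020800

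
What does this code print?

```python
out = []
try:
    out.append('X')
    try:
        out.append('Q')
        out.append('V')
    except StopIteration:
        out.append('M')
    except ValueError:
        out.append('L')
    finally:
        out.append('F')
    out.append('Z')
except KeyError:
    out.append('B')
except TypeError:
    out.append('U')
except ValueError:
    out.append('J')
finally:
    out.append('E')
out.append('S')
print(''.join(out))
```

Execution trace: 'X' (try body) → 'Q' (inner try body) → 'V' (inner try body, no exception) → 'F' (inner finally) → 'Z' (try body, no exception) → 'E' (finally) → 'S' (after the try/except). Output: XQVFZES

Answer: XQVFZES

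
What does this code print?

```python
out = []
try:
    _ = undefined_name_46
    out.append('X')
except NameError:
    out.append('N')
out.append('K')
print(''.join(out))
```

Execution trace: 'N' (except NameError) → 'K' (after the try/except). Output: NK

Answer: NK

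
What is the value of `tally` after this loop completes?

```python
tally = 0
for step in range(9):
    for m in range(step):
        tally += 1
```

Triangle number: 0+1+2+...+8
`tally` takes the values: 0 → 1 → 2 → 3 → 4 → 5 → 6 → 7 → 8 → 9 → 10 → 11 → 12 → 13 → 14 → 15 → 16 → 17 → 18 → 19 → 20 → 21 → 22 → 23 → 24 → 25 → 26 → 27 → 28 → 29 → 30 → 31 → 32 → 33 → 34 → 35 → 36

Answer: 36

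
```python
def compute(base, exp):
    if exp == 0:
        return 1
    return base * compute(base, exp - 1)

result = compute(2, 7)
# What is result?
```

compute(2, 7) = 2 * 2 * 2 * 2 * 2 * 2 * 2 = 128

Answer: 128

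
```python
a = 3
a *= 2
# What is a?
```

Trace:
`a = 3` → a = 3
`a *= 2` → a = 6
So a = 6

Answer: 6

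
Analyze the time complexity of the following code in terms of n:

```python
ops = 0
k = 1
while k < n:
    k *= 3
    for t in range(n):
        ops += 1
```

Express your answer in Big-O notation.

Each loop level contributes: log n × n. Multiplying the contributions gives O(n log n).

Answer: O(n log n)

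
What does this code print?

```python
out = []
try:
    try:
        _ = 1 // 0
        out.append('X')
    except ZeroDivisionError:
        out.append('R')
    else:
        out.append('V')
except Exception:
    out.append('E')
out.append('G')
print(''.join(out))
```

Execution trace: 'R' (inner except ZeroDivisionError) → 'G' (after the try/except). Output: RG

Answer: RG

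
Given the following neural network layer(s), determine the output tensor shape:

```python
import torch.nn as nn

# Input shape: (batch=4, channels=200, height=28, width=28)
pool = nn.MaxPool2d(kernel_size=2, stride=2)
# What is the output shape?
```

Input: (4, 200, 28, 28) -> Output: (4, 200, 14, 14)

Answer: (4, 200, 14, 14)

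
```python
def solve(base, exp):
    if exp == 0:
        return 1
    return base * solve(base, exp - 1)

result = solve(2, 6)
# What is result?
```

solve(2, 6) = 2 * 2 * 2 * 2 * 2 * 2 = 64

Answer: 64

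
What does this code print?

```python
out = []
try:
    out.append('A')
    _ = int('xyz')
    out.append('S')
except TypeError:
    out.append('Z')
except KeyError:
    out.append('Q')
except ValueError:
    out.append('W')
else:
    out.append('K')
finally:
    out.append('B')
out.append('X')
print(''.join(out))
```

Execution trace: 'A' (try body) → 'W' (except ValueError) → 'B' (finally) → 'X' (after the try/except). Output: AWBX

Answer: AWBX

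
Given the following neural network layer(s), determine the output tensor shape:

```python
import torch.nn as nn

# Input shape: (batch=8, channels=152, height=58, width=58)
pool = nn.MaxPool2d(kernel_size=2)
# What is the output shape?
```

Input: (8, 152, 58, 58) -> Output: (8, 152, 29, 29)

Answer: (8, 152, 29, 29)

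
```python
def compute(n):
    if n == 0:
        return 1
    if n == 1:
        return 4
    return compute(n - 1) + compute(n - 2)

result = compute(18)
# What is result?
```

Build up from base cases: compute(0)=1, compute(1)=4, compute(2)=5, compute(3)=9, compute(4)=14, compute(5)=23, compute(6)=37, ..., compute(18)=11933

Answer: 11933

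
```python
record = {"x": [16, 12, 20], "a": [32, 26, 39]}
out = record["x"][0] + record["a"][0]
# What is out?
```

Trace:
`record = {"x": [16, 12, 20], "a": [32, 26, 39]}` → record = {'x': [16, 12, 20], 'a': [32, 26, 39]}
`out = record["x"][0] + record["a"][0]` → out = 48
So out = 48

Answer: 48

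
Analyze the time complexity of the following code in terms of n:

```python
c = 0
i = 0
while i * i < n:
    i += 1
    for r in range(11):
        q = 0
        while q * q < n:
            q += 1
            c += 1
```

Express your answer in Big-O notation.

Each loop level contributes: √n × 1 × √n. Multiplying the contributions gives O(n).

Answer: O(n)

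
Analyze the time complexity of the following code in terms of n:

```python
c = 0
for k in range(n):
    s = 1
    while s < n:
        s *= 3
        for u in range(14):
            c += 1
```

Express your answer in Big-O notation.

Each loop level contributes: n × log n × 1. Multiplying the contributions gives O(n log n).

Answer: O(n log n)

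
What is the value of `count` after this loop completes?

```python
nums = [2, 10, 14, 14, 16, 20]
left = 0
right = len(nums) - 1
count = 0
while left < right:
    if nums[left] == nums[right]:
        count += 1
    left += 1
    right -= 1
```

Count matching pairs from ends
`count` takes the values: 0 → 1

Answer: 1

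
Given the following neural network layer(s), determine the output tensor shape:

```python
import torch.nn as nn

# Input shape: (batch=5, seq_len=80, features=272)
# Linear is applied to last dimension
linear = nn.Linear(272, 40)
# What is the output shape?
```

Input: (5, 80, 272) -> Output: (5, 80, 40)

Answer: (5, 80, 40)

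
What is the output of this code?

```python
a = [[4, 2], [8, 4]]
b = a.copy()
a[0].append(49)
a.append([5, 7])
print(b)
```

Key concept: shallow copy with nested lists.
Step by step:
`a = [[4, 2], [8, 4]]` → a = [[4, 2], [8, 4]]
`b = a.copy()` → b = [[4, 2], [8, 4]]
`a[0].append(49)` → a = [[4, 2, 49], [8, 4]]; b = [[4, 2, 49], [8, 4]]
`a.append([5, 7])` → a = [[4, 2, 49], [8, 4], [5, 7]]
`print(b)` → prints [[4, 2, 49], [8, 4]]

Answer: [[4, 2, 49], [8, 4]]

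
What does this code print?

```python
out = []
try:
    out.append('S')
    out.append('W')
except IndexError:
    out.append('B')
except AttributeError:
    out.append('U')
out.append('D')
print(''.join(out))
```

Execution trace: 'S' (try body) → 'W' (try body, no exception) → 'D' (after the try/except). Output: SWD

Answer: SWD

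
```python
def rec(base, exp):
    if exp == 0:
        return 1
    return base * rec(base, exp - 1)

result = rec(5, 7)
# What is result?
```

rec(5, 7) = 5 * 5 * 5 * 5 * 5 * 5 * 5 = 78125

Answer: 78125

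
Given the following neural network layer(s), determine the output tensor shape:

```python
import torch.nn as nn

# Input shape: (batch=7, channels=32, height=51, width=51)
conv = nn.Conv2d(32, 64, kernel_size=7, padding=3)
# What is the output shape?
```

Input: (7, 32, 51, 51) -> Output: (7, 64, 51, 51)

Answer: (7, 64, 51, 51)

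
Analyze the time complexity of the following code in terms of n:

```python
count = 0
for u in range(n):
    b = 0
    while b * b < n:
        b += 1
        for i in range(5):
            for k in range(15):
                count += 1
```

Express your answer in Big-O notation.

Each loop level contributes: n × √n × 1 × 1. Multiplying the contributions gives O(n√n).

Answer: O(n√n)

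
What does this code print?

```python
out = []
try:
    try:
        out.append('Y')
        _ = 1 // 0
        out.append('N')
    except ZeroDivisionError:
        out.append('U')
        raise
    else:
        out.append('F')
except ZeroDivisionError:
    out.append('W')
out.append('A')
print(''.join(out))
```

Execution trace: 'Y' (inner try body) → 'U' (inner except ZeroDivisionError) → 'W' (outer except ZeroDivisionError) → 'A' (after the try/except). Output: YUWA

Answer: YUWA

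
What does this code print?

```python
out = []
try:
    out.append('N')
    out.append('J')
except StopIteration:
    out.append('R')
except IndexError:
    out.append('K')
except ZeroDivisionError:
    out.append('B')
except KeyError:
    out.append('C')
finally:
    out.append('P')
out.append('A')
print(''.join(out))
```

Execution trace: 'N' (try body) → 'J' (try body, no exception) → 'P' (finally) → 'A' (after the try/except). Output: NJPA

Answer: NJPA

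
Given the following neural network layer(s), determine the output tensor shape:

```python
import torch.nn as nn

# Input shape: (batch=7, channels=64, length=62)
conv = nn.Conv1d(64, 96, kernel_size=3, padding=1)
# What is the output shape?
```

Input: (7, 64, 62) -> Output: (7, 96, 62)

Answer: (7, 96, 62)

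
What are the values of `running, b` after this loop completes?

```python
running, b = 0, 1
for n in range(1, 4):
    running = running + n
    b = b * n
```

Sum and factorial of 1 to 3
`running, b` takes the values: (0, 1) → (1, 1) → (3, 1) → (3, 2) → (6, 2) → (6, 6)

Answer: 6, 6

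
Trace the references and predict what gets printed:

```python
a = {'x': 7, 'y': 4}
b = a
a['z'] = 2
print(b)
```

Key concept: dict aliasing.
Step by step:
`a = {'x': 7, 'y': 4}` → a = {'x': 7, 'y': 4}
`b = a` → b = {'x': 7, 'y': 4} (same object as a)
`a['z'] = 2` → a = {'x': 7, 'y': 4, 'z': 2} (same object as b); b = {'x': 7, 'y': 4, 'z': 2} (same object as a)
`print(b)` → prints {'x': 7, 'y': 4, 'z': 2}

Answer: {'x': 7, 'y': 4, 'z': 2}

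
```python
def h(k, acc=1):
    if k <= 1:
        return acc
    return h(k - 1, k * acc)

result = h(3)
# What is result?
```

Accumulator trace (n, acc): (3, 1) -> (2, 3) -> (1, 6) -> return 6

Answer: 6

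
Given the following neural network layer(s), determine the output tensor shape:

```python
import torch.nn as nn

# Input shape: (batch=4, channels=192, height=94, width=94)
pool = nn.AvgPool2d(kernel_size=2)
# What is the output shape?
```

Input: (4, 192, 94, 94) -> Output: (4, 192, 47, 47)

Answer: (4, 192, 47, 47)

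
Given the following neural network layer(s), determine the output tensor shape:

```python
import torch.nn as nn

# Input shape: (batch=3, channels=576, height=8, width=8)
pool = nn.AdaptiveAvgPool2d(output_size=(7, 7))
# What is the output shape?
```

Input: (3, 576, 8, 8) -> Output: (3, 576, 7, 7)

Answer: (3, 576, 7, 7)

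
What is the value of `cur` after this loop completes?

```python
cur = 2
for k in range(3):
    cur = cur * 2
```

Multiply by 2, 3 times: 2 * 2^3 = 16
`cur` takes the values: 2 → 4 → 8 → 16

Answer: 16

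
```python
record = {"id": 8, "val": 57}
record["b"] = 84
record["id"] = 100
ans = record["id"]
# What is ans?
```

Trace:
`record = {"id": 8, "val": 57}` → record = {'id': 8, 'val': 57}
`record["b"] = 84` → record = {'id': 8, 'val': 57, 'b': 84}
`record["id"] = 100` → record = {'id': 100, 'val': 57, 'b': 84}
`ans = record["id"]` → ans = 100
So ans = 100

Answer: 100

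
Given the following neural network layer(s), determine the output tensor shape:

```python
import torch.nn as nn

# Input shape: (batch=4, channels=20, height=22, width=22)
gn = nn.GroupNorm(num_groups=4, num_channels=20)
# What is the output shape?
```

Input: (4, 20, 22, 22) -> Output: (4, 20, 22, 22)

Answer: (4, 20, 22, 22)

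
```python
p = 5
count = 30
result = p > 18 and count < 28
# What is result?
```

Trace:
`p = 5` → p = 5
`count = 30` → count = 30
`result = p > 18 and count < 28` → result = False
So result = False

Answer: False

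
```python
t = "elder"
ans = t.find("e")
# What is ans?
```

Trace:
`t = "elder"` → t = 'elder'
`ans = t.find("e")` → ans = 0
So ans = 0

Answer: 0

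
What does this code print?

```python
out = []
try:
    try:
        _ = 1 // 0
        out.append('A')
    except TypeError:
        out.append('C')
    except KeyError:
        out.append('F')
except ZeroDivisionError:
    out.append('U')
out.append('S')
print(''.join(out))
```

Execution trace: 'U' (outer except ZeroDivisionError) → 'S' (after the try/except). Output: US

Answer: US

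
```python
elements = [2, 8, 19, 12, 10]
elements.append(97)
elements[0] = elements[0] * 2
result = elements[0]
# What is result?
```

Trace:
`elements = [2, 8, 19, 12, 10]` → elements = [2, 8, 19, 12, 10]
`elements.append(97)` → elements = [2, 8, 19, 12, 10, 97]
`elements[0] = elements[0] * 2` → elements = [4, 8, 19, 12, 10, 97]
`result = elements[0]` → result = 4
So result = 4

Answer: 4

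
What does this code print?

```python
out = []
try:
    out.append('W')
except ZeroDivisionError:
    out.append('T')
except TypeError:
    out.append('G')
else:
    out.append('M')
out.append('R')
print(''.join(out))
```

Execution trace: 'W' (try body, no exception) → 'M' (else) → 'R' (after the try/except). Output: WMR

Answer: WMR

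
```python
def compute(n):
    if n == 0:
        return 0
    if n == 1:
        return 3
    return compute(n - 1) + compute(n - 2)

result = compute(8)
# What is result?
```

Build up from base cases: compute(0)=0, compute(1)=3, compute(2)=3, compute(3)=6, compute(4)=9, compute(5)=15, compute(6)=24, ..., compute(8)=63

Answer: 63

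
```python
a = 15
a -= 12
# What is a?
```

Trace:
`a = 15` → a = 15
`a -= 12` → a = 3
So a = 3

Answer: 3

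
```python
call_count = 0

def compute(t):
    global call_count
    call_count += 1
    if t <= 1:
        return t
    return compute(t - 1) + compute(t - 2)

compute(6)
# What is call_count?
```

Calls(t) = 1 + Calls(t-1) + Calls(t-2); Calls(0)=Calls(1)=1. For t=6 this gives 25.

Answer: 25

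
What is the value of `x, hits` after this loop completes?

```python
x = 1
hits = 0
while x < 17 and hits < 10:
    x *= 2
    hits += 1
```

Double until >= 17 or 10 iterations
`x, hits` takes the values: (1, 0) → (2, 0) → (2, 1) → (4, 1) → (4, 2) → (8, 2) → (8, 3) → (16, 3) → (16, 4) → (32, 4) → (32, 5)

Answer: 32, 5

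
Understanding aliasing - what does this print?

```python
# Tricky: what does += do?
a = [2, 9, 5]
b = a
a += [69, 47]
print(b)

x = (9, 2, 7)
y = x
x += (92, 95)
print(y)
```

Key concept: += behavior differs for mutable vs immutable.
Step by step:
`a = [2, 9, 5]` → a = [2, 9, 5]
`b = a` → b = [2, 9, 5] (same object as a)
`a += [69, 47]` → a = [2, 9, 5, 69, 47] (same object as b); b = [2, 9, 5, 69, 47] (same object as a)
`print(b)` → prints [2, 9, 5, 69, 47]
`x = (9, 2, 7)` → x = (9, 2, 7)
`y = x` → y = (9, 2, 7)
`x += (92, 95)` → x = (9, 2, 7, 92, 95)
`print(y)` → prints (9, 2, 7)

Answer:
[2, 9, 5, 69, 47]
(9, 2, 7)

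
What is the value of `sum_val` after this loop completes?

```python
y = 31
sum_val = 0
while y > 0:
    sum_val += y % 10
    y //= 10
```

Sum digits of 31
`sum_val` takes the values: 0 → 1 → 4

Answer: 4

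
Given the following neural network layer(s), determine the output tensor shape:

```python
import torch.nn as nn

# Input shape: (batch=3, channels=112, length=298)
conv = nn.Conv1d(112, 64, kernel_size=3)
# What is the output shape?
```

Input: (3, 112, 298) -> Output: (3, 64, 296)

Answer: (3, 64, 296)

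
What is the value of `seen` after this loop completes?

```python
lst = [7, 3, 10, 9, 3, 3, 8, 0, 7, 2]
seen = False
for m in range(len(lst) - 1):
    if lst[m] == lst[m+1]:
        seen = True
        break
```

Check consecutive duplicates in [7, 3, 10, 9, 3, 3, 8, 0, 7, 2]
`seen` takes the values: False → True

Answer: True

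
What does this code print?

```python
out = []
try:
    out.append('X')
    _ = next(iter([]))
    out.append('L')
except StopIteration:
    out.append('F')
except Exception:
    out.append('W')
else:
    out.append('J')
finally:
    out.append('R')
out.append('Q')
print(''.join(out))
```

Execution trace: 'X' (try body) → 'F' (except StopIteration) → 'R' (finally) → 'Q' (after the try/except). Output: XFRQ

Answer: XFRQ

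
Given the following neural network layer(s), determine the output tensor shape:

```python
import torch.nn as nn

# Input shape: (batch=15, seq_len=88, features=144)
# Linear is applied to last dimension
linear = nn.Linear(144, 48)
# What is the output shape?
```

Input: (15, 88, 144) -> Output: (15, 88, 48)

Answer: (15, 88, 48)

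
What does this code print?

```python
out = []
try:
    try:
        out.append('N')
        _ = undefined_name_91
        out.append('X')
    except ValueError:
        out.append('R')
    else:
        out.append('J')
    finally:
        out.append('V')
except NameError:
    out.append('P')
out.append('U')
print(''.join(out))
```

Execution trace: 'N' (try body) → 'V' (finally) → 'P' (outer except NameError) → 'U' (after the try/except). Output: NVPU

Answer: NVPU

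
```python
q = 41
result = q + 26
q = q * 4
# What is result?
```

Trace:
`q = 41` → q = 41
`result = q + 26` → result = 67
`q = q * 4` → q = 164
So result = 67

Answer: 67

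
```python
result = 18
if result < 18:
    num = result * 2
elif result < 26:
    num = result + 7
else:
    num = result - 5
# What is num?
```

Trace:
`result = 18` → result = 18
`if result < 18: ...` → result < 18 is False, result < 26 is True → num = 25
So num = 25

Answer: 25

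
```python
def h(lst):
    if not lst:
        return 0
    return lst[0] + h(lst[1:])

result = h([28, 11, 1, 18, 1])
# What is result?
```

28 + 11 + 1 + 18 + 1 + 0 = 59

Answer: 59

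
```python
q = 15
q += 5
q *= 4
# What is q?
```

Trace:
`q = 15` → q = 15
`q += 5` → q = 20
`q *= 4` → q = 80
So q = 80

Answer: 80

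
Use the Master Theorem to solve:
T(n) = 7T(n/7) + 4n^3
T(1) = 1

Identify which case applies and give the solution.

a=7, b=7, f(n)=4n^3. log_7(7) = 1. Since c=3 > 1 and the regularity condition holds (7(n/7)^3 = (7/7^3)n^3 with 7/7^3 < 1), Case 3 applies: T(n) = Θ(f(n)) = O(n^3).

Answer: O(n^3) - Case 3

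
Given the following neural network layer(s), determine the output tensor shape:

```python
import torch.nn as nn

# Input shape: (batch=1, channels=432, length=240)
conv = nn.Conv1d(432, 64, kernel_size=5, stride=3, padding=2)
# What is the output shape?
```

Input: (1, 432, 240) -> Output: (1, 64, 80)

Answer: (1, 64, 80)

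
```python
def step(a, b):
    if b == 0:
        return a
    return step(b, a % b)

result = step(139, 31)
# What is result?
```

step(139, 31) -> step(31, 15) -> step(15, 1) -> step(1, 0) -> 1

Answer: 1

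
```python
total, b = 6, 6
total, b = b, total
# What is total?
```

Trace:
`total, b = 6, 6` → total = 6; b = 6
`total, b = b, total` → total = 6; b = 6
So total = 6

Answer: 6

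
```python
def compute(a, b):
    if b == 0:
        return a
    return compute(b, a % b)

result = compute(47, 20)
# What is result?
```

compute(47, 20) -> compute(20, 7) -> compute(7, 6) -> compute(6, 1) -> compute(1, 0) -> 1

Answer: 1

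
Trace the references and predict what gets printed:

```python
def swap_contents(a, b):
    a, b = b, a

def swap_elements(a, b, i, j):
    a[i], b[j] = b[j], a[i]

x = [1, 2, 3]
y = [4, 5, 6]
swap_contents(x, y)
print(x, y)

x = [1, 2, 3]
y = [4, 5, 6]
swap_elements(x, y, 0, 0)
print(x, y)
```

Key concept: parameter rebinding vs mutation.
Step by step:
`x = [1, 2, 3]` → x = [1, 2, 3]
`y = [4, 5, 6]` → y = [4, 5, 6]
`swap_contents(x, y)` → no visible change to tracked variables
`print(x, y)` → prints [1, 2, 3] [4, 5, 6]
`x = [1, 2, 3]` → x = [1, 2, 3]
`y = [4, 5, 6]` → y = [4, 5, 6]
`swap_elements(x, y, 0, 0)` → x = [4, 2, 3]; y = [1, 5, 6]
`print(x, y)` → prints [4, 2, 3] [1, 5, 6]

Answer:
[1, 2, 3] [4, 5, 6]
[4, 2, 3] [1, 5, 6]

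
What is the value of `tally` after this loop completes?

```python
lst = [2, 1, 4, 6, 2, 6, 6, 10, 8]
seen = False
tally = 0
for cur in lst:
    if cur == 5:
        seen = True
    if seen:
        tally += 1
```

Count elements after first 5 in [2, 1, 4, 6, 2, 6, 6, 10, 8]
`tally` takes the values: 0

Answer: 0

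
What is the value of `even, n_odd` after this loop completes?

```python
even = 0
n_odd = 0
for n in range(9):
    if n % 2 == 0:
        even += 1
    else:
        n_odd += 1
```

Count evens and odds in range(9)
`even, n_odd` takes the values: (0, 0) → (1, 0) → (1, 1) → (2, 1) → (2, 2) → (3, 2) → (3, 3) → (4, 3) → (4, 4) → (5, 4)

Answer: 5, 4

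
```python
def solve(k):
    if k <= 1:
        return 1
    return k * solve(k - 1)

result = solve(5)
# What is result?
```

solve(5) = 5 * 4 * 3 * 2 * 1 = 120

Answer: 120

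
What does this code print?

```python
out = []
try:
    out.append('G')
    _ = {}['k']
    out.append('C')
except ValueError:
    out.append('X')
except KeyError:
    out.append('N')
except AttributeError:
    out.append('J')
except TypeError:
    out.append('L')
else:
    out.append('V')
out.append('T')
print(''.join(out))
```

Execution trace: 'G' (try body) → 'N' (except KeyError) → 'T' (after the try/except). Output: GNT

Answer: GNT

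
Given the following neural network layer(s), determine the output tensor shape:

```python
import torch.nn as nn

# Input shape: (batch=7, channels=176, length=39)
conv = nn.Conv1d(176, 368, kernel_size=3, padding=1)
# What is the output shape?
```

Input: (7, 176, 39) -> Output: (7, 368, 39)

Answer: (7, 368, 39)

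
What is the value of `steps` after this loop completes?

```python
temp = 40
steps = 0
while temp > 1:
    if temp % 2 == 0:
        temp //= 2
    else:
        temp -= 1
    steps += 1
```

Steps to reduce 40 to 1
`steps` takes the values: 0 → 1 → 2 → 3 → 4 → 5 → 6

Answer: 6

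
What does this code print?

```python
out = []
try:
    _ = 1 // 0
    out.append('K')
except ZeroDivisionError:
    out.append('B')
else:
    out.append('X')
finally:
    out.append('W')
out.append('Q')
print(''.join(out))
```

Execution trace: 'B' (except ZeroDivisionError) → 'W' (finally) → 'Q' (after the try/except). Output: BWQ

Answer: BWQ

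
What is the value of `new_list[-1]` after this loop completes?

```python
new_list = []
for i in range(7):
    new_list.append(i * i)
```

Last element of squares 0 to 6
`new_list` takes the values: [] → [0] → [0, 1] → [0, 1, 4] → [0, 1, 4, 9] → [0, 1, 4, 9, 16] → [0, 1, 4, 9, 16, 25] → [0, 1, 4, 9, 16, 25, 36]
So `new_list[-1]` = 36

Answer: 36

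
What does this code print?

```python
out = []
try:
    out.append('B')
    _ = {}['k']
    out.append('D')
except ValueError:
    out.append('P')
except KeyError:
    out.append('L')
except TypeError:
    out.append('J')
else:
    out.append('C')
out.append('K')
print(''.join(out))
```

Execution trace: 'B' (try body) → 'L' (except KeyError) → 'K' (after the try/except). Output: BLK

Answer: BLK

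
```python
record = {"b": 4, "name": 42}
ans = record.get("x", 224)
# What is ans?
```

Trace:
`record = {"b": 4, "name": 42}` → record = {'b': 4, 'name': 42}
`ans = record.get("x", 224)` → ans = 224
So ans = 224

Answer: 224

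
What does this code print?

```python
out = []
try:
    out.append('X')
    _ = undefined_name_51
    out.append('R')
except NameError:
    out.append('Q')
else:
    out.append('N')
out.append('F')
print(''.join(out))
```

Execution trace: 'X' (try body) → 'Q' (except NameError) → 'F' (after the try/except). Output: XQF

Answer: XQF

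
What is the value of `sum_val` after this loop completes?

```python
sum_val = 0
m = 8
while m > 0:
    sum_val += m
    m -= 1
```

Sum 8 down to 1
`sum_val` takes the values: 0 → 8 → 15 → 21 → 26 → 30 → 33 → 35 → 36

Answer: 36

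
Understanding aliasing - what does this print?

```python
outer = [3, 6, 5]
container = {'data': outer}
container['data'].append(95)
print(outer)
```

Key concept: dict holds reference to list.
Step by step:
`outer = [3, 6, 5]` → outer = [3, 6, 5]
`container = {'data': outer}` → container = {'data': [3, 6, 5]}
`container['data'].append(95)` → outer = [3, 6, 5, 95]; container = {'data': [3, 6, 5, 95]}
`print(outer)` → prints [3, 6, 5, 95]

Answer: [3, 6, 5, 95]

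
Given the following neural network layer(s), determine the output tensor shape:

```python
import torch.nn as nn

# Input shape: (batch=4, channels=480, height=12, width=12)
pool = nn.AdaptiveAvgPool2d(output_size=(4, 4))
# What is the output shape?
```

Input: (4, 480, 12, 12) -> Output: (4, 480, 4, 4)

Answer: (4, 480, 4, 4)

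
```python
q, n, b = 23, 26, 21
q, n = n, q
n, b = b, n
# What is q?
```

Trace:
`q, n, b = 23, 26, 21` → q = 23; n = 26; b = 21
`q, n = n, q` → q = 26; n = 23
`n, b = b, n` → n = 21; b = 23
So q = 26

Answer: 26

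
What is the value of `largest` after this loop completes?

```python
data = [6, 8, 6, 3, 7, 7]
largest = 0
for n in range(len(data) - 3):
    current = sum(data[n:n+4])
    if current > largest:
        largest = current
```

Max sum of 4-element window in [6, 8, 6, 3, 7, 7]
`largest` takes the values: 0 → 23 → 24

Answer: 24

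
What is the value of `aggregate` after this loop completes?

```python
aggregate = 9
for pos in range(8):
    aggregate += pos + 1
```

Start at 9, add 1 to 8 = 45
`aggregate` takes the values: 9 → 10 → 12 → 15 → 19 → 24 → 30 → 37 → 45

Answer: 45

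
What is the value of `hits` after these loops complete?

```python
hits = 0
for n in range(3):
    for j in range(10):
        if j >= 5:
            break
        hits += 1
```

Inner breaks at 5, outer runs 3 times
`hits` takes the values: 0 → 1 → 2 → 3 → 4 → 5 → 6 → 7 → 8 → 9 → 10 → 11 → 12 → 13 → 14 → 15

Answer: 15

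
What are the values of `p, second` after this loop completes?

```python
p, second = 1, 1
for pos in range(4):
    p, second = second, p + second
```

Fibonacci: after 4 iterations
`p, second` takes the values: (1, 1) → (1, 2) → (2, 3) → (3, 5) → (5, 8)

Answer: 5, 8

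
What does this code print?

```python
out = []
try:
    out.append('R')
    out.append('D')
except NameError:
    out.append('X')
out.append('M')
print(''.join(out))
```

Execution trace: 'R' (try body) → 'D' (try body, no exception) → 'M' (after the try/except). Output: RDM

Answer: RDM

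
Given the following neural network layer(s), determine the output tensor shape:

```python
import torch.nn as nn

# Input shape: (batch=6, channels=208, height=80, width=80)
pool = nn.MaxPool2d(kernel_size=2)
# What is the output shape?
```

Input: (6, 208, 80, 80) -> Output: (6, 208, 40, 40)

Answer: (6, 208, 40, 40)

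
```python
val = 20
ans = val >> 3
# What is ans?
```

Trace:
`val = 20` → val = 20
`ans = val >> 3` → ans = 2
So ans = 2

Answer: 2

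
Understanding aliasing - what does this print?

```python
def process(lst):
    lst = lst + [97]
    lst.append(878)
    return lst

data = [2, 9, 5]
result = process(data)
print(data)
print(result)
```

Key concept: rebinding parameter vs mutation.
Step by step:
`data = [2, 9, 5]` → data = [2, 9, 5]
`result = process(data)` → result = [2, 9, 5, 97, 878]
`print(data)` → prints [2, 9, 5]
`print(result)` → prints [2, 9, 5, 97, 878]

Answer:
[2, 9, 5]
[2, 9, 5, 97, 878]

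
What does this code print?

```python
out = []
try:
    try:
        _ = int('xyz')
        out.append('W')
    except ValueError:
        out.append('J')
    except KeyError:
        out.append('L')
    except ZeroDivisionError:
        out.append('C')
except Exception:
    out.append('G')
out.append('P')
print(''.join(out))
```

Execution trace: 'J' (inner except ValueError) → 'P' (after the try/except). Output: JP

Answer: JP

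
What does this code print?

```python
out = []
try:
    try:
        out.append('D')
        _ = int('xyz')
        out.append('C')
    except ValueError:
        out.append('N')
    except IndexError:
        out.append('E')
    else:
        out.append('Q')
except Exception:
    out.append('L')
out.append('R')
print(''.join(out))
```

Execution trace: 'D' (inner try body) → 'N' (inner except ValueError) → 'R' (after the try/except). Output: DNR

Answer: DNR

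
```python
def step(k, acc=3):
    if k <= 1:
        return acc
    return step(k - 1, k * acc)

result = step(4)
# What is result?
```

Accumulator trace (n, acc): (4, 3) -> (3, 12) -> (2, 36) -> (1, 72) -> return 72

Answer: 72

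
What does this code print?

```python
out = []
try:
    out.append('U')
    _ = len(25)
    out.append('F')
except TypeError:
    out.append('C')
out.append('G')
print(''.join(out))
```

Execution trace: 'U' (try body) → 'C' (except TypeError) → 'G' (after the try/except). Output: UCG

Answer: UCG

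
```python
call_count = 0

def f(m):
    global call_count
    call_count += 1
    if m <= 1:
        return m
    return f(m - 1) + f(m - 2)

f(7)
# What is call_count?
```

Calls(m) = 1 + Calls(m-1) + Calls(m-2); Calls(0)=Calls(1)=1. For m=7 this gives 41.

Answer: 41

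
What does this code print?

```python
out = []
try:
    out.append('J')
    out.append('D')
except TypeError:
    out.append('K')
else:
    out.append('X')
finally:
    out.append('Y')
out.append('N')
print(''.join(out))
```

Execution trace: 'J' (try body) → 'D' (try body, no exception) → 'X' (else) → 'Y' (finally) → 'N' (after the try/except). Output: JDXYN

Answer: JDXYN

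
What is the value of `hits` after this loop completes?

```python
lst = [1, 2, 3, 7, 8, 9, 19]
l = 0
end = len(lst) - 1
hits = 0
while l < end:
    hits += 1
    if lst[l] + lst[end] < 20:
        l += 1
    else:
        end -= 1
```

Steps to find pair summing to 20
`hits` takes the values: 0 → 1 → 2 → 3 → 4 → 5 → 6

Answer: 6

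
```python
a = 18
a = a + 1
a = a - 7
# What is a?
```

Trace:
`a = 18` → a = 18
`a = a + 1` → a = 19
`a = a - 7` → a = 12
So a = 12

Answer: 12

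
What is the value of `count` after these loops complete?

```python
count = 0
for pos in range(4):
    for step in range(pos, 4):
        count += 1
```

Upper triangle: 4 + 3 + ... + 1
`count` takes the values: 0 → 1 → 2 → 3 → 4 → 5 → 6 → 7 → 8 → 9 → 10

Answer: 10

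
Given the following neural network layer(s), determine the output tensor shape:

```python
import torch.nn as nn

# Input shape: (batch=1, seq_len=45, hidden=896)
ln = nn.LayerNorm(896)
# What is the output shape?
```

Input: (1, 45, 896) -> Output: (1, 45, 896)

Answer: (1, 45, 896)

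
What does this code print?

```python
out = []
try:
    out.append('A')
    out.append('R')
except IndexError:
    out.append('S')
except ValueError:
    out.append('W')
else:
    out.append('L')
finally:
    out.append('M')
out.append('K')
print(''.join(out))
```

Execution trace: 'A' (try body) → 'R' (try body, no exception) → 'L' (else) → 'M' (finally) → 'K' (after the try/except). Output: ARLMK

Answer: ARLMK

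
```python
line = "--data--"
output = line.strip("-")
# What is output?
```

Trace:
`line = "--data--"` → line = '--data--'
`output = line.strip("-")` → output = 'data'
So output = 'data'

Answer: 'data'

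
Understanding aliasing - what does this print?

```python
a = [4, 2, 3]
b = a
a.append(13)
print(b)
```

Key concept: basic list aliasing.
Step by step:
`a = [4, 2, 3]` → a = [4, 2, 3]
`b = a` → b = [4, 2, 3] (same object as a)
`a.append(13)` → a = [4, 2, 3, 13] (same object as b); b = [4, 2, 3, 13] (same object as a)
`print(b)` → prints [4, 2, 3, 13]

Answer: [4, 2, 3, 13]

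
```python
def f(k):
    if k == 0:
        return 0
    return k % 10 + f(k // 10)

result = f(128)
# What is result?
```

Sum of digits of 128: 8 + 2 + 1 = 11

Answer: 11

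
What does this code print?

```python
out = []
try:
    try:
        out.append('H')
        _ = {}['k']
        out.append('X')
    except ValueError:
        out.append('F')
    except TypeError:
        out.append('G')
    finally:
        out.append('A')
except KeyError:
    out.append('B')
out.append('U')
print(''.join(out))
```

Execution trace: 'H' (inner try body) → 'A' (inner finally) → 'B' (outer except KeyError) → 'U' (after the try/except). Output: HABU

Answer: HABU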